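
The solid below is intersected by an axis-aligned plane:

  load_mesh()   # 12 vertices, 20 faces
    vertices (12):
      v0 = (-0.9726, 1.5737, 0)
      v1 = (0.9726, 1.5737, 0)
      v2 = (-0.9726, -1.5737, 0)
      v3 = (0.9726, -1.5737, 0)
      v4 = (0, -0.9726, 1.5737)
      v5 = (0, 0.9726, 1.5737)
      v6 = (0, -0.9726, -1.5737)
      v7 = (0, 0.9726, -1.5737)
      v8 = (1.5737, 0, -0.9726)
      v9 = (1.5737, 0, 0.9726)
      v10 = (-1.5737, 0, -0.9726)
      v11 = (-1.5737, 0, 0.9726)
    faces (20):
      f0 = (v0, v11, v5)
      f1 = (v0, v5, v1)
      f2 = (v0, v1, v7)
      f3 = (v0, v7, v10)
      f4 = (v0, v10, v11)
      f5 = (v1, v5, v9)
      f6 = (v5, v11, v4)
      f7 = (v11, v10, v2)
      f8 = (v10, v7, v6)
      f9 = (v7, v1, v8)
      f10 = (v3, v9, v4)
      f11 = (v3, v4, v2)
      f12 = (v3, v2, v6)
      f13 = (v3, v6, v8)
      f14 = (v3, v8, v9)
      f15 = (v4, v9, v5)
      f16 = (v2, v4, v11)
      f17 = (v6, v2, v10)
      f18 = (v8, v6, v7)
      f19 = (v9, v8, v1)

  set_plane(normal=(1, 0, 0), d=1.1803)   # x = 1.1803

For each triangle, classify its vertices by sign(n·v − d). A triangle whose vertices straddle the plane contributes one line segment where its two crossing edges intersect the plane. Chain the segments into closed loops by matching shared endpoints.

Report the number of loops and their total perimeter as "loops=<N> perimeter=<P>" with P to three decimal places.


loops=1 perimeter=6.768

Straddling triangles (8 of 20):
  (v1,v5,v9) [--+] → (1.1803, 0.243135, 1.12287)–(1.1803, 1.02993, 0.336066)  len=1.1127
  (v7,v1,v8) [--+] → (1.1803, 1.02993, -0.336066)–(1.1803, 0.243135, -1.12287)  len=1.1127
  (v3,v9,v4) [-+-] → (1.1803, -1.02993, 0.336066)–(1.1803, -0.243135, 1.12287)  len=1.1127
  (v3,v6,v8) [--+] → (1.1803, -0.243135, -1.12287)–(1.1803, -1.02993, -0.336066)  len=1.1127
  (v3,v8,v9) [-++] → (1.1803, -1.02993, -0.336066)–(1.1803, -1.02993, 0.336066)  len=0.6721
  (v4,v9,v5) [-+-] → (1.1803, -0.243135, 1.12287)–(1.1803, 0.243135, 1.12287)  len=0.4863
  (v8,v6,v7) [+--] → (1.1803, -0.243135, -1.12287)–(1.1803, 0.243135, -1.12287)  len=0.4863
  (v9,v8,v1) [++-] → (1.1803, 1.02993, -0.336066)–(1.1803, 1.02993, 0.336066)  len=0.6721

Chained into 1 loop(s):
  loop 1: 8 segments, perimeter = 6.7676
Total perimeter = 6.768


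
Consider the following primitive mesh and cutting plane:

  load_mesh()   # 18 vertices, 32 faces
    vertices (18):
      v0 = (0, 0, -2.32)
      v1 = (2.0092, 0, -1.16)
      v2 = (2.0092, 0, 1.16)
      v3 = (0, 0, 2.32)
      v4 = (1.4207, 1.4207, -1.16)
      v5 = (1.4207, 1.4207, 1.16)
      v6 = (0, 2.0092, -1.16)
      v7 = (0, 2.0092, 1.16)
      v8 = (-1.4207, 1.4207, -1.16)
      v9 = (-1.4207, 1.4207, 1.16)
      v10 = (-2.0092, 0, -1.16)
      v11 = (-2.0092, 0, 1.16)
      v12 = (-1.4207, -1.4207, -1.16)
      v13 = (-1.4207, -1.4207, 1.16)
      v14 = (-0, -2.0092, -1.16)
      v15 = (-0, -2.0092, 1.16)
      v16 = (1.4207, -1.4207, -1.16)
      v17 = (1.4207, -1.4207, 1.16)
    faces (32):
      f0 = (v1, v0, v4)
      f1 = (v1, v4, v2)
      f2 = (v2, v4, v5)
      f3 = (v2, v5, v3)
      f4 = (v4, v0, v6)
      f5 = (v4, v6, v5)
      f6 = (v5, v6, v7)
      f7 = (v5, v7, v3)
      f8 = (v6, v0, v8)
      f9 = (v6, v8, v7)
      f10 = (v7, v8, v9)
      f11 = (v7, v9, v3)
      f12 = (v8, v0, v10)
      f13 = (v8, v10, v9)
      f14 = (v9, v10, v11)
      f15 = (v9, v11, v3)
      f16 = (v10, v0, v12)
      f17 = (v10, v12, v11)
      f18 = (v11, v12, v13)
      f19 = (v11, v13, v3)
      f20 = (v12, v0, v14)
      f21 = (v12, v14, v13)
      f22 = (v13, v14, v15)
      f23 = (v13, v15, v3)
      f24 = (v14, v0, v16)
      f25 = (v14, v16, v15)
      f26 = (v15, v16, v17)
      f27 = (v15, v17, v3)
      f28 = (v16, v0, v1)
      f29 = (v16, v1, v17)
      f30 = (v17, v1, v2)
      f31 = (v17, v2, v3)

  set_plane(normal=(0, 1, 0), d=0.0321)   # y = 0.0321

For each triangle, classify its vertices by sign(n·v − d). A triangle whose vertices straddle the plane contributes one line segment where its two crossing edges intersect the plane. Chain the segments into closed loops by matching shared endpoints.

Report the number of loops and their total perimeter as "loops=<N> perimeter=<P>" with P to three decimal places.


loops=1 perimeter=13.842

Straddling triangles (12 of 32):
  (v1,v0,v4) [--+] → (0.0321, 0.0321, -2.29379)–(1.9959, 0.0321, -1.16)  len=2.2676
  (v1,v4,v2) [-+-] → (1.9959, 0.0321, -1.16)–(1.9959, 0.0321, 1.10758)  len=2.2676
  (v2,v4,v5) [-++] → (1.9959, 0.0321, 1.10758)–(1.9959, 0.0321, 1.16)  len=0.0524
  (v2,v5,v3) [-+-] → (1.9959, 0.0321, 1.16)–(0.0321, 0.0321, 2.29379)  len=2.2676
  (v4,v0,v6) [+-+] → (0.0321, 0.0321, -2.29379)–(0, 0.0321, -2.30147)  len=0.0330
  (v5,v7,v3) [++-] → (0, 0.0321, 2.30147)–(0.0321, 0.0321, 2.29379)  len=0.0330
  (v6,v0,v8) [+-+] → (0, 0.0321, -2.30147)–(-0.0321, 0.0321, -2.29379)  len=0.0330
  (v7,v9,v3) [++-] → (-0.0321, 0.0321, 2.29379)–(0, 0.0321, 2.30147)  len=0.0330
  (v8,v0,v10) [+--] → (-0.0321, 0.0321, -2.29379)–(-1.9959, 0.0321, -1.16)  len=2.2676
  (v8,v10,v9) [+-+] → (-1.9959, 0.0321, -1.16)–(-1.9959, 0.0321, -1.10758)  len=0.0524
  (v9,v10,v11) [+--] → (-1.9959, 0.0321, -1.10758)–(-1.9959, 0.0321, 1.16)  len=2.2676
  (v9,v11,v3) [+--] → (-1.9959, 0.0321, 1.16)–(-0.0321, 0.0321, 2.29379)  len=2.2676

Chained into 1 loop(s):
  loop 1: 12 segments, perimeter = 13.8424
Total perimeter = 13.842


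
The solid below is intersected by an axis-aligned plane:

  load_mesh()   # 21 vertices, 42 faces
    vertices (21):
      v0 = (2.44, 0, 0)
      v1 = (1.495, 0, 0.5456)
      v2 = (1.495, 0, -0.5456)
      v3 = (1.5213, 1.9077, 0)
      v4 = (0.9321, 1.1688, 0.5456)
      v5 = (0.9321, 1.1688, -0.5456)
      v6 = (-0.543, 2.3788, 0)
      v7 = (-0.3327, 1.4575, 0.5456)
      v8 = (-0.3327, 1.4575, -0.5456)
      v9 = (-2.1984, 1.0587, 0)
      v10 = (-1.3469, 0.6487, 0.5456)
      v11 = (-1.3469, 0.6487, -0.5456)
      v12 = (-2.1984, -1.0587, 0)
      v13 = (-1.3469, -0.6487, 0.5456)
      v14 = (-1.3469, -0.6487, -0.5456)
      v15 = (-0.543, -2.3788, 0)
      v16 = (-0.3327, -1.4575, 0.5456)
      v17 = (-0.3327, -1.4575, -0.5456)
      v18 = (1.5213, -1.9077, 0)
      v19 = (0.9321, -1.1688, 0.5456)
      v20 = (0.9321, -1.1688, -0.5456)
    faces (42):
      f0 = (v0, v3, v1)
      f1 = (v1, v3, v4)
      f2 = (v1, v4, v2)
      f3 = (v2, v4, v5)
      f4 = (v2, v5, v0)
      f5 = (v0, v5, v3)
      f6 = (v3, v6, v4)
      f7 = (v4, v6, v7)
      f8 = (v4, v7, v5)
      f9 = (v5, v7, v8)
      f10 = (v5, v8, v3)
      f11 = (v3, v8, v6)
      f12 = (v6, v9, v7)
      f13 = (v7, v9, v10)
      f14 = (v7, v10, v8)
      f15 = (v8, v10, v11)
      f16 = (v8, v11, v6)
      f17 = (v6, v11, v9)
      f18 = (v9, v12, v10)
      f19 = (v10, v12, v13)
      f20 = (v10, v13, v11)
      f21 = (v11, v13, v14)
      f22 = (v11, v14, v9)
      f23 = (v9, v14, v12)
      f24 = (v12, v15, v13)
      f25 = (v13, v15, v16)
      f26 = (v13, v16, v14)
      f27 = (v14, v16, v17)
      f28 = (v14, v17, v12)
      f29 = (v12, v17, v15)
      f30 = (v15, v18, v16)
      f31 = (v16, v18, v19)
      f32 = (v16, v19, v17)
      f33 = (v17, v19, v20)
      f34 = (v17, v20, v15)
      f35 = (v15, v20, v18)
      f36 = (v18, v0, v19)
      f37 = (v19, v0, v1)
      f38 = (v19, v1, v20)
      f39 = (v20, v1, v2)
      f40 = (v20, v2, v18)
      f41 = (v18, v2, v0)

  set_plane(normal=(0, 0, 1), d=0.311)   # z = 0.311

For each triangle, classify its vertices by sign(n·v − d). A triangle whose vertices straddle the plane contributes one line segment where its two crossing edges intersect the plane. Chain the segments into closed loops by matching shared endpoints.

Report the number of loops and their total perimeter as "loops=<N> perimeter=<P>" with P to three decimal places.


loops=2 perimeter=20.630

Straddling triangles (28 of 42):
  (v0,v3,v1) [--+] → (1.50631, 0.820283, 0.311)–(1.90134, 0, 0.311)  len=0.9104
  (v1,v3,v4) [+-+] → (1.50631, 0.820283, 0.311)–(1.18545, 1.48652, 0.311)  len=0.7395
  (v1,v4,v2) [++-] → (1.05312, 0.917517, 0.311)–(1.495, 0, 0.311)  len=1.0184
  (v2,v4,v5) [-+-] → (1.05312, 0.917517, 0.311)–(0.9321, 1.1688, 0.311)  len=0.2789
  (v3,v6,v4) [--+] → (0.297829, 1.68908, 0.311)–(1.18545, 1.48652, 0.311)  len=0.9104
  (v4,v6,v7) [+-+] → (0.297829, 1.68908, 0.311)–(-0.423126, 1.85365, 0.311)  len=0.7395
  (v4,v7,v5) [++-] → (-0.0607773, 1.39543, 0.311)–(0.9321, 1.1688, 0.311)  len=1.0184
  (v5,v7,v8) [-+-] → (-0.0607773, 1.39543, 0.311)–(-0.3327, 1.4575, 0.311)  len=0.2789
  (v6,v9,v7) [--+] → (-1.13492, 1.28602, 0.311)–(-0.423126, 1.85365, 0.311)  len=0.9104
  (v7,v9,v10) [+-+] → (-1.13492, 1.28602, 0.311)–(-1.71303, 0.824994, 0.311)  len=0.7394
  (v7,v10,v8) [++-] → (-1.12885, 0.822586, 0.311)–(-0.3327, 1.4575, 0.311)  len=1.0183
  (v8,v10,v11) [-+-] → (-1.12885, 0.822586, 0.311)–(-1.3469, 0.6487, 0.311)  len=0.2789
  (v9,v12,v10) [--+] → (-1.71303, -0.085457, 0.311)–(-1.71303, 0.824994, 0.311)  len=0.9105
  (v10,v12,v13) [+-+] → (-1.71303, -0.085457, 0.311)–(-1.71303, -0.824994, 0.311)  len=0.7395
  (v10,v13,v11) [++-] → (-1.3469, -0.369769, 0.311)–(-1.3469, 0.6487, 0.311)  len=1.0185
  (v11,v13,v14) [-+-] → (-1.3469, -0.369769, 0.311)–(-1.3469, -0.6487, 0.311)  len=0.2789
  (v12,v15,v13) [--+] → (-1.00123, -1.39262, 0.311)–(-1.71303, -0.824994, 0.311)  len=0.9104
  (v13,v15,v16) [+-+] → (-1.00123, -1.39262, 0.311)–(-0.423126, -1.85365, 0.311)  len=0.7394
  (v13,v16,v14) [++-] → (-0.550746, -1.28361, 0.311)–(-1.3469, -0.6487, 0.311)  len=1.0183
  (v14,v16,v17) [-+-] → (-0.550746, -1.28361, 0.311)–(-0.3327, -1.4575, 0.311)  len=0.2789
  (v15,v18,v16) [--+] → (0.464493, -1.65108, 0.311)–(-0.423126, -1.85365, 0.311)  len=0.9104
  (v16,v18,v19) [+-+] → (0.464493, -1.65108, 0.311)–(1.18545, -1.48652, 0.311)  len=0.7395
  (v16,v19,v17) [++-] → (0.660177, -1.23087, 0.311)–(-0.3327, -1.4575, 0.311)  len=1.0184
  (v17,v19,v20) [-+-] → (0.660177, -1.23087, 0.311)–(0.9321, -1.1688, 0.311)  len=0.2789
  (v18,v0,v19) [--+] → (1.58047, -0.666233, 0.311)–(1.18545, -1.48652, 0.311)  len=0.9104
  (v19,v0,v1) [+-+] → (1.58047, -0.666233, 0.311)–(1.90134, 0, 0.311)  len=0.7395
  (v19,v1,v20) [++-] → (1.37398, -0.251283, 0.311)–(0.9321, -1.1688, 0.311)  len=1.0184
  (v20,v1,v2) [-+-] → (1.37398, -0.251283, 0.311)–(1.495, 0, 0.311)  len=0.2789

Chained into 2 loop(s):
  loop 1: 14 segments, perimeter = 11.5494
  loop 2: 14 segments, perimeter = 9.0811
Total perimeter = 20.630


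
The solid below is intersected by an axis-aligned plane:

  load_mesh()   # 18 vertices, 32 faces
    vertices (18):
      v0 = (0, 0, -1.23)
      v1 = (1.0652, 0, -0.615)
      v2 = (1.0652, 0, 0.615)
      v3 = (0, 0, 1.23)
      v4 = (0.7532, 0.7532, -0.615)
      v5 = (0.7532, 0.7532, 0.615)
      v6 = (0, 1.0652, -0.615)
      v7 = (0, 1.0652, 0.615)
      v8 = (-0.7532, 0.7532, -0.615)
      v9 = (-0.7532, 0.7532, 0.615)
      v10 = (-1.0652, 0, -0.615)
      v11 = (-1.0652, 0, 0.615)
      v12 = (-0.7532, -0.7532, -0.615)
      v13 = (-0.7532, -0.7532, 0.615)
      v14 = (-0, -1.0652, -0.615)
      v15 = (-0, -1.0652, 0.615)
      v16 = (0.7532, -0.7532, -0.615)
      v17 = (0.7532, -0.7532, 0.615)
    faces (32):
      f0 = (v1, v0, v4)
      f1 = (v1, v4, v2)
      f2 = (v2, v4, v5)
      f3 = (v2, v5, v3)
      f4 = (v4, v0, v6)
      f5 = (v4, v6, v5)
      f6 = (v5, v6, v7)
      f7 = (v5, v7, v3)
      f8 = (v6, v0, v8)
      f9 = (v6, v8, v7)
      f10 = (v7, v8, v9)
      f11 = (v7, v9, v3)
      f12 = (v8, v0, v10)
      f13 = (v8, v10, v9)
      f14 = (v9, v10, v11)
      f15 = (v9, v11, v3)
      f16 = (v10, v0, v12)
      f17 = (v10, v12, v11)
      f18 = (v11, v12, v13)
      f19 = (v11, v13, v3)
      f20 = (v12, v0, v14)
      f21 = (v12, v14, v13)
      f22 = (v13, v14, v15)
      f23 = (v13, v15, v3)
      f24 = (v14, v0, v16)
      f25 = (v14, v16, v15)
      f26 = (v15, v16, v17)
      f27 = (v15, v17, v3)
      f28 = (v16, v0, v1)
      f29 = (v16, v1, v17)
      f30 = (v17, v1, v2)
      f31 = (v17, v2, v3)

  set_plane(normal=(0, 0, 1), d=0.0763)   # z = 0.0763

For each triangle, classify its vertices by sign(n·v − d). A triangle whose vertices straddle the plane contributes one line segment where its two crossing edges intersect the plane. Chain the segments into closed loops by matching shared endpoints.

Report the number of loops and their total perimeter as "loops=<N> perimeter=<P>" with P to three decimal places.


Straddling triangles (16 of 32):
  (v1,v4,v2) [--+] → (0.928554, 0.329877, 0.0763)–(1.0652, 0, 0.0763)  len=0.3571
  (v2,v4,v5) [+-+] → (0.928554, 0.329877, 0.0763)–(0.7532, 0.7532, 0.0763)  len=0.4582
  (v4,v6,v5) [--+] → (0.423323, 0.889846, 0.0763)–(0.7532, 0.7532, 0.0763)  len=0.3571
  (v5,v6,v7) [+-+] → (0.423323, 0.889846, 0.0763)–(0, 1.0652, 0.0763)  len=0.4582
  (v6,v8,v7) [--+] → (-0.329877, 0.928554, 0.0763)–(0, 1.0652, 0.0763)  len=0.3571
  (v7,v8,v9) [+-+] → (-0.329877, 0.928554, 0.0763)–(-0.7532, 0.7532, 0.0763)  len=0.4582
  (v8,v10,v9) [--+] → (-0.889846, 0.423323, 0.0763)–(-0.7532, 0.7532, 0.0763)  len=0.3571
  (v9,v10,v11) [+-+] → (-0.889846, 0.423323, 0.0763)–(-1.0652, 0, 0.0763)  len=0.4582
  (v10,v12,v11) [--+] → (-0.928554, -0.329877, 0.0763)–(-1.0652, 0, 0.0763)  len=0.3571
  (v11,v12,v13) [+-+] → (-0.928554, -0.329877, 0.0763)–(-0.7532, -0.7532, 0.0763)  len=0.4582
  (v12,v14,v13) [--+] → (-0.423323, -0.889846, 0.0763)–(-0.7532, -0.7532, 0.0763)  len=0.3571
  (v13,v14,v15) [+-+] → (-0.423323, -0.889846, 0.0763)–(0, -1.0652, 0.0763)  len=0.4582
  (v14,v16,v15) [--+] → (0.329877, -0.928554, 0.0763)–(0, -1.0652, 0.0763)  len=0.3571
  (v15,v16,v17) [+-+] → (0.329877, -0.928554, 0.0763)–(0.7532, -0.7532, 0.0763)  len=0.4582
  (v16,v1,v17) [--+] → (0.889846, -0.423323, 0.0763)–(0.7532, -0.7532, 0.0763)  len=0.3571
  (v17,v1,v2) [+-+] → (0.889846, -0.423323, 0.0763)–(1.0652, 0, 0.0763)  len=0.4582

Chained into 1 loop(s):
  loop 1: 16 segments, perimeter = 6.5221
Total perimeter = 6.522

loops=1 perimeter=6.522


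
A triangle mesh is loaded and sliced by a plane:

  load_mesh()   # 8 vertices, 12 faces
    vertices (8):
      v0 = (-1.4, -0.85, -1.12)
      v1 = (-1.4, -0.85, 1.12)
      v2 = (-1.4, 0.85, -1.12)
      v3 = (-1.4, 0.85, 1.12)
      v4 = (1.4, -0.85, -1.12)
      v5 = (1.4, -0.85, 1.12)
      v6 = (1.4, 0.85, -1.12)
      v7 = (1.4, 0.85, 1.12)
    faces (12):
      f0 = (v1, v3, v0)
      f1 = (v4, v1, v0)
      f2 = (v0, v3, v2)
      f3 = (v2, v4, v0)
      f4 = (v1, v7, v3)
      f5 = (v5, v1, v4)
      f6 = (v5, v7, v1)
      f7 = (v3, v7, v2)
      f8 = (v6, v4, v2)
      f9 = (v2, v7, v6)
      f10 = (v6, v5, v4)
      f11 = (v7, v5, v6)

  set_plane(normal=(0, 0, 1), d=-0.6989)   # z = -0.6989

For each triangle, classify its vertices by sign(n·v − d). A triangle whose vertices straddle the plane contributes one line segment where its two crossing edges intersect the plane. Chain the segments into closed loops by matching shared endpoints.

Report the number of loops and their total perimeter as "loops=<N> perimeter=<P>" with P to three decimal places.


Straddling triangles (8 of 12):
  (v1,v3,v0) [++-] → (-1.4, -0.530415, -0.6989)–(-1.4, -0.85, -0.6989)  len=0.3196
  (v4,v1,v0) [-+-] → (0.873625, -0.85, -0.6989)–(-1.4, -0.85, -0.6989)  len=2.2736
  (v0,v3,v2) [-+-] → (-1.4, -0.530415, -0.6989)–(-1.4, 0.85, -0.6989)  len=1.3804
  (v5,v1,v4) [++-] → (0.873625, -0.85, -0.6989)–(1.4, -0.85, -0.6989)  len=0.5264
  (v3,v7,v2) [++-] → (-0.873625, 0.85, -0.6989)–(-1.4, 0.85, -0.6989)  len=0.5264
  (v2,v7,v6) [-+-] → (-0.873625, 0.85, -0.6989)–(1.4, 0.85, -0.6989)  len=2.2736
  (v6,v5,v4) [-+-] → (1.4, 0.530415, -0.6989)–(1.4, -0.85, -0.6989)  len=1.3804
  (v7,v5,v6) [++-] → (1.4, 0.530415, -0.6989)–(1.4, 0.85, -0.6989)  len=0.3196

Chained into 1 loop(s):
  loop 1: 8 segments, perimeter = 9.0000
Total perimeter = 9.000

loops=1 perimeter=9.000


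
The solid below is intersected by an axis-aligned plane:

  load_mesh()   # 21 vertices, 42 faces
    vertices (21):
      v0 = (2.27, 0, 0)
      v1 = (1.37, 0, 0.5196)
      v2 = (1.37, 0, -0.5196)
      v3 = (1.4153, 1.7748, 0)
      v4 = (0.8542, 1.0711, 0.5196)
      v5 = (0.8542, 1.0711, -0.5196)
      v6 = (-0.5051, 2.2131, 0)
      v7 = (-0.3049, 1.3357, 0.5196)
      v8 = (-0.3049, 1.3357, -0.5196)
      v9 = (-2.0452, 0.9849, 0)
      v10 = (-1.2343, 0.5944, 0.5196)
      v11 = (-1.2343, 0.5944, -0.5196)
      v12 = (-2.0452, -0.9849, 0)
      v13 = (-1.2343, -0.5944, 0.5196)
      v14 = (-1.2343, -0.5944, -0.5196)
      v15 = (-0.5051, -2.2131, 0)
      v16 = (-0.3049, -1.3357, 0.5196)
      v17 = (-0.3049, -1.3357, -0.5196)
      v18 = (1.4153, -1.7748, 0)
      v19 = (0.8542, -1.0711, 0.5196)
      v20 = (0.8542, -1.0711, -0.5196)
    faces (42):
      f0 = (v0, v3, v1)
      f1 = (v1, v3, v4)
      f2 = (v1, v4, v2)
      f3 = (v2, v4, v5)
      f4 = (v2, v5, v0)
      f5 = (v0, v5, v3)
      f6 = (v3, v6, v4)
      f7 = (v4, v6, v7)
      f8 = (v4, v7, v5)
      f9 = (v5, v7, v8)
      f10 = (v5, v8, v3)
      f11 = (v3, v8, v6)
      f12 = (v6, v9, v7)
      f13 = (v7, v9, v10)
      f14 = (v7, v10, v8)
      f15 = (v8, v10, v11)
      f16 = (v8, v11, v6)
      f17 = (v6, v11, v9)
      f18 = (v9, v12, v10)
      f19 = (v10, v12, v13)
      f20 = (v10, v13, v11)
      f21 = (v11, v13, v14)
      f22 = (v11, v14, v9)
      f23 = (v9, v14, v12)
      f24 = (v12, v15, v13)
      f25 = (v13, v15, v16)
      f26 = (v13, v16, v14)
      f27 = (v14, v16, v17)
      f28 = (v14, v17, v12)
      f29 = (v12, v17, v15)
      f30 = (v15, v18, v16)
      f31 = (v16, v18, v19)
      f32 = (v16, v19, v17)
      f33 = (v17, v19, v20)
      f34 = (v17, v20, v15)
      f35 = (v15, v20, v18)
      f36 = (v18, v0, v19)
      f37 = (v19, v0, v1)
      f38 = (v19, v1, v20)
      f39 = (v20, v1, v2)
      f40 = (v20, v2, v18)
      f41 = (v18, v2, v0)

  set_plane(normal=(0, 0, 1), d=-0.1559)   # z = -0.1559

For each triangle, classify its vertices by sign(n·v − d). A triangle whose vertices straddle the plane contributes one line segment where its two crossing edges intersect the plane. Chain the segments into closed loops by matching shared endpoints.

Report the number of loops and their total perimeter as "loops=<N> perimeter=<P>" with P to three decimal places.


Straddling triangles (28 of 42):
  (v1,v4,v2) [++-] → (1.18948, 0.374864, -0.1559)–(1.37, 0, -0.1559)  len=0.4161
  (v2,v4,v5) [-+-] → (1.18948, 0.374864, -0.1559)–(0.8542, 1.0711, -0.1559)  len=0.7728
  (v2,v5,v0) [--+] → (1.84521, 0.321371, -0.1559)–(1.99997, 0, -0.1559)  len=0.3567
  (v0,v5,v3) [+-+] → (1.84521, 0.321371, -0.1559)–(1.24695, 1.56366, -0.1559)  len=1.3788
  (v4,v7,v5) [++-] → (0.448537, 1.1637, -0.1559)–(0.8542, 1.0711, -0.1559)  len=0.4161
  (v5,v7,v8) [-+-] → (0.448537, 1.1637, -0.1559)–(-0.3049, 1.3357, -0.1559)  len=0.7728
  (v5,v8,v3) [--+] → (0.899174, 1.64305, -0.1559)–(1.24695, 1.56366, -0.1559)  len=0.3567
  (v3,v8,v6) [+-+] → (0.899174, 1.64305, -0.1559)–(-0.445032, 1.94985, -0.1559)  len=1.3788
  (v7,v10,v8) [++-] → (-0.630172, 1.07626, -0.1559)–(-0.3049, 1.3357, -0.1559)  len=0.4161
  (v8,v10,v11) [-+-] → (-0.630172, 1.07626, -0.1559)–(-1.2343, 0.5944, -0.1559)  len=0.7728
  (v8,v11,v6) [--+] → (-0.723888, 1.72743, -0.1559)–(-0.445032, 1.94985, -0.1559)  len=0.3567
  (v6,v11,v9) [+-+] → (-0.723888, 1.72743, -0.1559)–(-1.8019, 0.867735, -0.1559)  len=1.3788
  (v10,v13,v11) [++-] → (-1.2343, 0.178343, -0.1559)–(-1.2343, 0.5944, -0.1559)  len=0.4161
  (v11,v13,v14) [-+-] → (-1.2343, 0.178343, -0.1559)–(-1.2343, -0.5944, -0.1559)  len=0.7727
  (v11,v14,v9) [--+] → (-1.8019, 0.511049, -0.1559)–(-1.8019, 0.867735, -0.1559)  len=0.3567
  (v9,v14,v12) [+-+] → (-1.8019, 0.511049, -0.1559)–(-1.8019, -0.867735, -0.1559)  len=1.3788
  (v13,v16,v14) [++-] → (-0.909028, -0.853841, -0.1559)–(-1.2343, -0.5944, -0.1559)  len=0.4161
  (v14,v16,v17) [-+-] → (-0.909028, -0.853841, -0.1559)–(-0.3049, -1.3357, -0.1559)  len=0.7728
  (v14,v17,v12) [--+] → (-1.52304, -1.09015, -0.1559)–(-1.8019, -0.867735, -0.1559)  len=0.3567
  (v12,v17,v15) [+-+] → (-1.52304, -1.09015, -0.1559)–(-0.445032, -1.94985, -0.1559)  len=1.3788
  (v16,v19,v17) [++-] → (0.100763, -1.2431, -0.1559)–(-0.3049, -1.3357, -0.1559)  len=0.4161
  (v17,v19,v20) [-+-] → (0.100763, -1.2431, -0.1559)–(0.8542, -1.0711, -0.1559)  len=0.7728
  (v17,v20,v15) [--+] → (-0.0972577, -1.87046, -0.1559)–(-0.445032, -1.94985, -0.1559)  len=0.3567
  (v15,v20,v18) [+-+] → (-0.0972577, -1.87046, -0.1559)–(1.24695, -1.56366, -0.1559)  len=1.3788
  (v19,v1,v20) [++-] → (1.03472, -0.696236, -0.1559)–(0.8542, -1.0711, -0.1559)  len=0.4161
  (v20,v1,v2) [-+-] → (1.03472, -0.696236, -0.1559)–(1.37, 0, -0.1559)  len=0.7728
  (v20,v2,v18) [--+] → (1.40171, -1.24229, -0.1559)–(1.24695, -1.56366, -0.1559)  len=0.3567
  (v18,v2,v0) [+-+] → (1.40171, -1.24229, -0.1559)–(1.99997, 0, -0.1559)  len=1.3788

Chained into 2 loop(s):
  loop 1: 14 segments, perimeter = 8.3219
  loop 2: 14 segments, perimeter = 12.1486
Total perimeter = 20.471

loops=2 perimeter=20.471


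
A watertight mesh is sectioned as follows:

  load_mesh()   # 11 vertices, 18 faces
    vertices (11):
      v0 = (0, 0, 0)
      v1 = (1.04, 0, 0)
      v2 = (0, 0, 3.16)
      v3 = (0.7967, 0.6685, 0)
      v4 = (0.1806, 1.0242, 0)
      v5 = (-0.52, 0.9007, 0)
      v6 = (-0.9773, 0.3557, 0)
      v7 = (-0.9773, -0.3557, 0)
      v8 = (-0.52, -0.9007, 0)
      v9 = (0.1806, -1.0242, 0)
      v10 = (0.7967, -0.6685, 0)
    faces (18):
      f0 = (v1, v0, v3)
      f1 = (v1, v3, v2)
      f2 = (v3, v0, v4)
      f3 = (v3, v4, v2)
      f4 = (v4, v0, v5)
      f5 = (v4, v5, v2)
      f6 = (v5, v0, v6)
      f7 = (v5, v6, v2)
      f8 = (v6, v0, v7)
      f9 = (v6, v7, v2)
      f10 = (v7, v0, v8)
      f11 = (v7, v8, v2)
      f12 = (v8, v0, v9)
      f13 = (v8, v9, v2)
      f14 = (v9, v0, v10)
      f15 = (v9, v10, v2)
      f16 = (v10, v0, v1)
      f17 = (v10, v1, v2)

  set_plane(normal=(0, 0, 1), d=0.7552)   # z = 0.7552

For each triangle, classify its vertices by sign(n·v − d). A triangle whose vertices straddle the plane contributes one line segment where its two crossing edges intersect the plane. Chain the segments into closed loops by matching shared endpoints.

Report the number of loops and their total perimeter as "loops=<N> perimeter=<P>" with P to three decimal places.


loops=1 perimeter=4.873

Straddling triangles (9 of 18):
  (v1,v3,v2) [--+] → (0.606299, 0.508737, 0.7552)–(0.791453, 0, 0.7552)  len=0.5414
  (v3,v4,v2) [--+] → (0.137439, 0.779429, 0.7552)–(0.606299, 0.508737, 0.7552)  len=0.5414
  (v4,v5,v2) [--+] → (-0.395727, 0.685444, 0.7552)–(0.137439, 0.779429, 0.7552)  len=0.5414
  (v5,v6,v2) [--+] → (-0.743738, 0.270692, 0.7552)–(-0.395727, 0.685444, 0.7552)  len=0.5414
  (v6,v7,v2) [--+] → (-0.743738, -0.270692, 0.7552)–(-0.743738, 0.270692, 0.7552)  len=0.5414
  (v7,v8,v2) [--+] → (-0.395727, -0.685444, 0.7552)–(-0.743738, -0.270692, 0.7552)  len=0.5414
  (v8,v9,v2) [--+] → (0.137439, -0.779429, 0.7552)–(-0.395727, -0.685444, 0.7552)  len=0.5414
  (v9,v10,v2) [--+] → (0.606299, -0.508737, 0.7552)–(0.137439, -0.779429, 0.7552)  len=0.5414
  (v10,v1,v2) [--+] → (0.791453, 0, 0.7552)–(0.606299, -0.508737, 0.7552)  len=0.5414

Chained into 1 loop(s):
  loop 1: 9 segments, perimeter = 4.8725
Total perimeter = 4.873


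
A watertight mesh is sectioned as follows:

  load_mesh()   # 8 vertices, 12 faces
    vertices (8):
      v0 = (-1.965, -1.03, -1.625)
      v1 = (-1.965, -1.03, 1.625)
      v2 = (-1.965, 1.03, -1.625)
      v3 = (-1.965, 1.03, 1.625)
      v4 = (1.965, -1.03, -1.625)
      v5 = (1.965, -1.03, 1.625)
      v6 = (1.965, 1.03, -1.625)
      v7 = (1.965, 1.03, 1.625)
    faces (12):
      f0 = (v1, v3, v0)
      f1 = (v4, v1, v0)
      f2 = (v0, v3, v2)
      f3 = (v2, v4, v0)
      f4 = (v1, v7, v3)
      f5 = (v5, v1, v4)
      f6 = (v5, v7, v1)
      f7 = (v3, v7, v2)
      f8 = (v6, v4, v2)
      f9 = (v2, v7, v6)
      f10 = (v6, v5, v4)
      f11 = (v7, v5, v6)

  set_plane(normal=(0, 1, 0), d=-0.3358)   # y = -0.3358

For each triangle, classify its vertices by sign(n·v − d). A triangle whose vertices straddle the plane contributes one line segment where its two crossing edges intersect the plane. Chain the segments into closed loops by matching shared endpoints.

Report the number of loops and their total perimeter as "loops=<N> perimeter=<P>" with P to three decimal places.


Straddling triangles (8 of 12):
  (v1,v3,v0) [-+-] → (-1.965, -0.3358, 1.625)–(-1.965, -0.3358, -0.529782)  len=2.1548
  (v0,v3,v2) [-++] → (-1.965, -0.3358, -0.529782)–(-1.965, -0.3358, -1.625)  len=1.0952
  (v2,v4,v0) [+--] → (0.640628, -0.3358, -1.625)–(-1.965, -0.3358, -1.625)  len=2.6056
  (v1,v7,v3) [-++] → (-0.640628, -0.3358, 1.625)–(-1.965, -0.3358, 1.625)  len=1.3244
  (v5,v7,v1) [-+-] → (1.965, -0.3358, 1.625)–(-0.640628, -0.3358, 1.625)  len=2.6056
  (v6,v4,v2) [+-+] → (1.965, -0.3358, -1.625)–(0.640628, -0.3358, -1.625)  len=1.3244
  (v6,v5,v4) [+--] → (1.965, -0.3358, 0.529782)–(1.965, -0.3358, -1.625)  len=2.1548
  (v7,v5,v6) [+-+] → (1.965, -0.3358, 1.625)–(1.965, -0.3358, 0.529782)  len=1.0952

Chained into 1 loop(s):
  loop 1: 8 segments, perimeter = 14.3600
Total perimeter = 14.360

loops=1 perimeter=14.360


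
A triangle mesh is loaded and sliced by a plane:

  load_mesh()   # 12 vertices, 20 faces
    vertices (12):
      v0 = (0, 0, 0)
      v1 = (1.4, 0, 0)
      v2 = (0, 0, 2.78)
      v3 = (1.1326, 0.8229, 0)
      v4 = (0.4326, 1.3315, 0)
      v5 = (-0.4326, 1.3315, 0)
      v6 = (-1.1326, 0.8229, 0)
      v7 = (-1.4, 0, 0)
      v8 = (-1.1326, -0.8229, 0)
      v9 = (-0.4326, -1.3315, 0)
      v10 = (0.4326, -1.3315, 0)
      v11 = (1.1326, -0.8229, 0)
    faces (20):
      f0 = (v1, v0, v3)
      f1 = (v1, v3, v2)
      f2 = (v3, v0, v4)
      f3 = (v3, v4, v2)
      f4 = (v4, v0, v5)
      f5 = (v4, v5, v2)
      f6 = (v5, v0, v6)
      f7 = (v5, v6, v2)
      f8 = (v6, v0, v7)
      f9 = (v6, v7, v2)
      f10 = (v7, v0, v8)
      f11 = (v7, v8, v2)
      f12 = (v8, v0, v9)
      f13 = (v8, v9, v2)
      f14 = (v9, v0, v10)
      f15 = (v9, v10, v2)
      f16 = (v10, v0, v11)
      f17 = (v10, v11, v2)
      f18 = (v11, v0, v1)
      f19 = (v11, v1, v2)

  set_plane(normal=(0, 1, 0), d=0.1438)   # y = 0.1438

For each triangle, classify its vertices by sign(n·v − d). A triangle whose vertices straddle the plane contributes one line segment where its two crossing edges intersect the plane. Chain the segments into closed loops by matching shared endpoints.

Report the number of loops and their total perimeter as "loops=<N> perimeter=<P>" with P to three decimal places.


loops=1 perimeter=8.416

Straddling triangles (10 of 20):
  (v1,v0,v3) [--+] → (0.197919, 0.1438, 0)–(1.35327, 0.1438, 0)  len=1.1554
  (v1,v3,v2) [-+-] → (1.35327, 0.1438, 0)–(0.197919, 0.1438, 2.2942)  len=2.5687
  (v3,v0,v4) [+-+] → (0.197919, 0.1438, 0)–(0.0467202, 0.1438, 0)  len=0.1512
  (v3,v4,v2) [++-] → (0.0467202, 0.1438, 2.47976)–(0.197919, 0.1438, 2.2942)  len=0.2394
  (v4,v0,v5) [+-+] → (0.0467202, 0.1438, 0)–(-0.0467202, 0.1438, 0)  len=0.0934
  (v4,v5,v2) [++-] → (-0.0467202, 0.1438, 2.47976)–(0.0467202, 0.1438, 2.47976)  len=0.0934
  (v5,v0,v6) [+-+] → (-0.0467202, 0.1438, 0)–(-0.197919, 0.1438, 0)  len=0.1512
  (v5,v6,v2) [++-] → (-0.197919, 0.1438, 2.2942)–(-0.0467202, 0.1438, 2.47976)  len=0.2394
  (v6,v0,v7) [+--] → (-0.197919, 0.1438, 0)–(-1.35327, 0.1438, 0)  len=1.1554
  (v6,v7,v2) [+--] → (-1.35327, 0.1438, 0)–(-0.197919, 0.1438, 2.2942)  len=2.5687

Chained into 1 loop(s):
  loop 1: 10 segments, perimeter = 8.4161
Total perimeter = 8.416


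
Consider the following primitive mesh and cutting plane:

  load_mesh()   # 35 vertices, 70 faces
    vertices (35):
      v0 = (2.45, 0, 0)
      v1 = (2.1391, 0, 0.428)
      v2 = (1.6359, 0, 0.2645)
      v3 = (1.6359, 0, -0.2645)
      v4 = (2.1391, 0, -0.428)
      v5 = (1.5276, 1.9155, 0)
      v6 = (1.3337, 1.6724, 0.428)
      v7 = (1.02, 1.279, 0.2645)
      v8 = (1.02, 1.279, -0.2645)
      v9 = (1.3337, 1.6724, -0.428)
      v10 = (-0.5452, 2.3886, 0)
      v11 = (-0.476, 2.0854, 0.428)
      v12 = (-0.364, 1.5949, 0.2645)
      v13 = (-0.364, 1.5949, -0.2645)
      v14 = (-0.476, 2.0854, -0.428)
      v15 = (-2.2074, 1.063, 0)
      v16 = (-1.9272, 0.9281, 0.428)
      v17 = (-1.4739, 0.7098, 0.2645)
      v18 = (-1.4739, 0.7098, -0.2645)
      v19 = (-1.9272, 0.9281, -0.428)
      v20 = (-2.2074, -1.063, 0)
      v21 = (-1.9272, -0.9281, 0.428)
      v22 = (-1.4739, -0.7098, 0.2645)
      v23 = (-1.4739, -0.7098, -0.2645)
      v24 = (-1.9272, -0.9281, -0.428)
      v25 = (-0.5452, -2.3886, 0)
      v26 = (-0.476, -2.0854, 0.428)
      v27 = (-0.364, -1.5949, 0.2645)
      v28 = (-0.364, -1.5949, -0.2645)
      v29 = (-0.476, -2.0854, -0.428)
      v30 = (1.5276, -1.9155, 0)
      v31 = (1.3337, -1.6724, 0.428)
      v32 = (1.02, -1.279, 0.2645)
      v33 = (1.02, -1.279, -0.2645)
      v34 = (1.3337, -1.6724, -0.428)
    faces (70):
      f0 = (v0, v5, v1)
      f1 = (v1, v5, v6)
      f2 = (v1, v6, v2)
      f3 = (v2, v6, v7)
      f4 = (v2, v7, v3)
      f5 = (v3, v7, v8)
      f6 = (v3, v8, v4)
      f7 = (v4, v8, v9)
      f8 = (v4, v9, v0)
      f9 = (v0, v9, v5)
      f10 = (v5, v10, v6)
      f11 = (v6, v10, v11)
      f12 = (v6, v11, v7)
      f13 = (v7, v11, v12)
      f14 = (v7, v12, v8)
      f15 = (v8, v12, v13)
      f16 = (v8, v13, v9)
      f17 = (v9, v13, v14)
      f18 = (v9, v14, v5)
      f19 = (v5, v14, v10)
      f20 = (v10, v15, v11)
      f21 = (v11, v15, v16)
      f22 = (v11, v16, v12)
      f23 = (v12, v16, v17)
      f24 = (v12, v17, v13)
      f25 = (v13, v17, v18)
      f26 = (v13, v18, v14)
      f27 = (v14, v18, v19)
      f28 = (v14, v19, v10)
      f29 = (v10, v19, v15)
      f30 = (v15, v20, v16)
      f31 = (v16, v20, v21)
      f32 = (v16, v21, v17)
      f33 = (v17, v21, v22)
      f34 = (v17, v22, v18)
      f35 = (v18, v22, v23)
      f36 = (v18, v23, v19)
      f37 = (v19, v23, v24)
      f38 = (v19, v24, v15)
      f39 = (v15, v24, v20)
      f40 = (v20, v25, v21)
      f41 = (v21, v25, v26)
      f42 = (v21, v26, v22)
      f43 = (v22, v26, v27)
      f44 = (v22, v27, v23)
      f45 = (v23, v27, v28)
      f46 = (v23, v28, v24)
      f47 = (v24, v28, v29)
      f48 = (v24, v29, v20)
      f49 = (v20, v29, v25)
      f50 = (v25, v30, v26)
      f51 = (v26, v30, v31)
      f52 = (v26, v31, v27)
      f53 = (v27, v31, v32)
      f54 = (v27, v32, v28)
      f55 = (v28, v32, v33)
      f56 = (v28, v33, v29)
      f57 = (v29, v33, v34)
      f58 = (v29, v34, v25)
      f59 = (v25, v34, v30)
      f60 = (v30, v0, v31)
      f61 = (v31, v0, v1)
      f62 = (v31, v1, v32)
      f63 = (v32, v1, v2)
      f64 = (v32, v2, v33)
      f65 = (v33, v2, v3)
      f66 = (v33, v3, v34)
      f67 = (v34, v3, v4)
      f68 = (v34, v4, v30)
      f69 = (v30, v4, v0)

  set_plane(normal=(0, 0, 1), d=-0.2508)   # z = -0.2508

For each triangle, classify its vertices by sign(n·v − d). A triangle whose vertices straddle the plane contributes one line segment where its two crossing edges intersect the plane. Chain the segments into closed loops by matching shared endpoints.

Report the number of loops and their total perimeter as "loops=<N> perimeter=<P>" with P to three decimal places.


loops=2 perimeter=23.713

Straddling triangles (28 of 70):
  (v2,v7,v3) [++-] → (1.61995, 0.0331234, -0.2508)–(1.6359, 0, -0.2508)  len=0.0368
  (v3,v7,v8) [-+-] → (1.61995, 0.0331234, -0.2508)–(1.02, 1.279, -0.2508)  len=1.3828
  (v4,v9,v0) [--+] → (1.79587, 0.979995, -0.2508)–(2.26782, 0, -0.2508)  len=1.0877
  (v0,v9,v5) [+-+] → (1.79587, 0.979995, -0.2508)–(1.41398, 1.77305, -0.2508)  len=0.8802
  (v7,v12,v8) [++-] → (0.984157, 1.28718, -0.2508)–(1.02, 1.279, -0.2508)  len=0.0368
  (v8,v12,v13) [-+-] → (0.984157, 1.28718, -0.2508)–(-0.364, 1.5949, -0.2508)  len=1.3828
  (v9,v14,v5) [--+] → (0.353528, 2.01506, -0.2508)–(1.41398, 1.77305, -0.2508)  len=1.0877
  (v5,v14,v10) [+-+] → (0.353528, 2.01506, -0.2508)–(-0.50465, 2.21093, -0.2508)  len=0.8802
  (v12,v17,v13) [++-] → (-0.392744, 1.57198, -0.2508)–(-0.364, 1.5949, -0.2508)  len=0.0368
  (v13,v17,v18) [-+-] → (-0.392744, 1.57198, -0.2508)–(-1.4739, 0.7098, -0.2508)  len=1.3828
  (v14,v19,v10) [--+] → (-1.35503, 1.53277, -0.2508)–(-0.50465, 2.21093, -0.2508)  len=1.0877
  (v10,v19,v15) [+-+] → (-1.35503, 1.53277, -0.2508)–(-2.04321, 0.983951, -0.2508)  len=0.8802
  (v17,v22,v18) [++-] → (-1.4739, 0.673035, -0.2508)–(-1.4739, 0.7098, -0.2508)  len=0.0368
  (v18,v22,v23) [-+-] → (-1.4739, 0.673035, -0.2508)–(-1.4739, -0.7098, -0.2508)  len=1.3828
  (v19,v24,v15) [--+] → (-2.04321, -0.103747, -0.2508)–(-2.04321, 0.983951, -0.2508)  len=1.0877
  (v15,v24,v20) [+-+] → (-2.04321, -0.103747, -0.2508)–(-2.04321, -0.983951, -0.2508)  len=0.8802
  (v22,v27,v23) [++-] → (-1.44516, -0.732722, -0.2508)–(-1.4739, -0.7098, -0.2508)  len=0.0368
  (v23,v27,v28) [-+-] → (-1.44516, -0.732722, -0.2508)–(-0.364, -1.5949, -0.2508)  len=1.3828
  (v24,v29,v20) [--+] → (-1.19283, -1.66211, -0.2508)–(-2.04321, -0.983951, -0.2508)  len=1.0877
  (v20,v29,v25) [+-+] → (-1.19283, -1.66211, -0.2508)–(-0.50465, -2.21093, -0.2508)  len=0.8802
  (v27,v32,v28) [++-] → (-0.328157, -1.58672, -0.2508)–(-0.364, -1.5949, -0.2508)  len=0.0368
  (v28,v32,v33) [-+-] → (-0.328157, -1.58672, -0.2508)–(1.02, -1.279, -0.2508)  len=1.3828
  (v29,v34,v25) [--+] → (0.5558, -1.96892, -0.2508)–(-0.50465, -2.21093, -0.2508)  len=1.0877
  (v25,v34,v30) [+-+] → (0.5558, -1.96892, -0.2508)–(1.41398, -1.77305, -0.2508)  len=0.8802
  (v32,v2,v33) [++-] → (1.03595, -1.24588, -0.2508)–(1.02, -1.279, -0.2508)  len=0.0368
  (v33,v2,v3) [-+-] → (1.03595, -1.24588, -0.2508)–(1.6359, 0, -0.2508)  len=1.3828
  (v34,v4,v30) [--+] → (1.88593, -0.793053, -0.2508)–(1.41398, -1.77305, -0.2508)  len=1.0877
  (v30,v4,v0) [+-+] → (1.88593, -0.793053, -0.2508)–(2.26782, 0, -0.2508)  len=0.8802

Chained into 2 loop(s):
  loop 1: 14 segments, perimeter = 9.9371
  loop 2: 14 segments, perimeter = 13.7755
Total perimeter = 23.713


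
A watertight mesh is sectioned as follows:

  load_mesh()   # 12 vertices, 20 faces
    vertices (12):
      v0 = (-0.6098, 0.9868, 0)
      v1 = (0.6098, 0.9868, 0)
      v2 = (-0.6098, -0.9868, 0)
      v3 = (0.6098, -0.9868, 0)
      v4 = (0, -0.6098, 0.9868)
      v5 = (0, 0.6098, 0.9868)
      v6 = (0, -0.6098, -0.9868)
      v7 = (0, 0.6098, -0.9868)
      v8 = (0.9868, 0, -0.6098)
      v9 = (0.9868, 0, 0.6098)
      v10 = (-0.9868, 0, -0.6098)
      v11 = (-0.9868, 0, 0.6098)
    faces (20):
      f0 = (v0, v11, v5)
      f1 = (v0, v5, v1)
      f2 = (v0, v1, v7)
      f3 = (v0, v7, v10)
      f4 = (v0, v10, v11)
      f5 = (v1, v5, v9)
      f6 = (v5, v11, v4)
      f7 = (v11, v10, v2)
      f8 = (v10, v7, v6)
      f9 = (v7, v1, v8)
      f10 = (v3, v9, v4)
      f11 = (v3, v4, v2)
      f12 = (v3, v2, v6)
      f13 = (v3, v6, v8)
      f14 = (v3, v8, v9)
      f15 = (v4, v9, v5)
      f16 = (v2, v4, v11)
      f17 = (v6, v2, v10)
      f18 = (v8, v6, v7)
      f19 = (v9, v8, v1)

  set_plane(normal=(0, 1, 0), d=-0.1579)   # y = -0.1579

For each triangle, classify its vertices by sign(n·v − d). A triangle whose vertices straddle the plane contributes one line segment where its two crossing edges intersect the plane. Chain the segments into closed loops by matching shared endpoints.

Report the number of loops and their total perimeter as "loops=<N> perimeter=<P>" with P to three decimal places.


Straddling triangles (10 of 20):
  (v5,v11,v4) [++-] → (-0.731281, -0.1579, 0.707419)–(0, -0.1579, 0.9868)  len=0.7828
  (v11,v10,v2) [++-] → (-0.926475, -0.1579, -0.512225)–(-0.926475, -0.1579, 0.512225)  len=1.0244
  (v10,v7,v6) [++-] → (0, -0.1579, -0.9868)–(-0.731281, -0.1579, -0.707419)  len=0.7828
  (v3,v9,v4) [-+-] → (0.926475, -0.1579, 0.512225)–(0.731281, -0.1579, 0.707419)  len=0.2760
  (v3,v6,v8) [--+] → (0.731281, -0.1579, -0.707419)–(0.926475, -0.1579, -0.512225)  len=0.2760
  (v3,v8,v9) [-++] → (0.926475, -0.1579, -0.512225)–(0.926475, -0.1579, 0.512225)  len=1.0244
  (v4,v9,v5) [-++] → (0.731281, -0.1579, 0.707419)–(0, -0.1579, 0.9868)  len=0.7828
  (v2,v4,v11) [--+] → (-0.731281, -0.1579, 0.707419)–(-0.926475, -0.1579, 0.512225)  len=0.2760
  (v6,v2,v10) [--+] → (-0.926475, -0.1579, -0.512225)–(-0.731281, -0.1579, -0.707419)  len=0.2760
  (v8,v6,v7) [+-+] → (0.731281, -0.1579, -0.707419)–(0, -0.1579, -0.9868)  len=0.7828

Chained into 1 loop(s):
  loop 1: 10 segments, perimeter = 6.2844
Total perimeter = 6.284

loops=1 perimeter=6.284


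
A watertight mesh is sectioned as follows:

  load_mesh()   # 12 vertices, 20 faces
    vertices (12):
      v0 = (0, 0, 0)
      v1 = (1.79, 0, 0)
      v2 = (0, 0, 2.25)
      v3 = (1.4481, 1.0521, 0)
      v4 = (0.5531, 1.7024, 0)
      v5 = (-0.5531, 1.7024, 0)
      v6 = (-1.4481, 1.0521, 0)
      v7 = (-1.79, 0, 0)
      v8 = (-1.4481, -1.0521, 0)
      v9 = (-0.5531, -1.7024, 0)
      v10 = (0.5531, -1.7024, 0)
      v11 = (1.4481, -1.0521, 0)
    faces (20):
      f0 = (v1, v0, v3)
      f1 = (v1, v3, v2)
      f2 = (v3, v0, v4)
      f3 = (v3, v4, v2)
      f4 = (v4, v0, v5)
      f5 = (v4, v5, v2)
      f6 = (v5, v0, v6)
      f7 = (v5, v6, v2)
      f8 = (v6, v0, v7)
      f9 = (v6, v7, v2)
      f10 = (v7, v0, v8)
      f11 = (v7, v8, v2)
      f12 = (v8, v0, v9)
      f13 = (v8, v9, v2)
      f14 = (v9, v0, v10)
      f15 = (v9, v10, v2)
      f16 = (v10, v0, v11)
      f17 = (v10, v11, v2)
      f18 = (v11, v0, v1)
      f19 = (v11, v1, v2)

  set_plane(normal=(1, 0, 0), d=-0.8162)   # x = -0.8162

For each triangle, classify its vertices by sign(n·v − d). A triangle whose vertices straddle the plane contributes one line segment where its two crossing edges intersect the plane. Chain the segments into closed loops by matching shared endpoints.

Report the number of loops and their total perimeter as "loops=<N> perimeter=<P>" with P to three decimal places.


Straddling triangles (8 of 20):
  (v5,v0,v6) [++-] → (-0.8162, 0.593, 0)–(-0.8162, 1.51123, 0)  len=0.9182
  (v5,v6,v2) [+-+] → (-0.8162, 1.51123, 0)–(-0.8162, 0.593, 0.981821)  len=1.3443
  (v6,v0,v7) [-+-] → (-0.8162, 0.593, 0)–(-0.8162, 0, 0)  len=0.5930
  (v6,v7,v2) [--+] → (-0.8162, 0, 1.22405)–(-0.8162, 0.593, 0.981821)  len=0.6406
  (v7,v0,v8) [-+-] → (-0.8162, 0, 0)–(-0.8162, -0.593, 0)  len=0.5930
  (v7,v8,v2) [--+] → (-0.8162, -0.593, 0.981821)–(-0.8162, 0, 1.22405)  len=0.6406
  (v8,v0,v9) [-++] → (-0.8162, -0.593, 0)–(-0.8162, -1.51123, 0)  len=0.9182
  (v8,v9,v2) [-++] → (-0.8162, -1.51123, 0)–(-0.8162, -0.593, 0.981821)  len=1.3443

Chained into 1 loop(s):
  loop 1: 8 segments, perimeter = 6.9922
Total perimeter = 6.992

loops=1 perimeter=6.992


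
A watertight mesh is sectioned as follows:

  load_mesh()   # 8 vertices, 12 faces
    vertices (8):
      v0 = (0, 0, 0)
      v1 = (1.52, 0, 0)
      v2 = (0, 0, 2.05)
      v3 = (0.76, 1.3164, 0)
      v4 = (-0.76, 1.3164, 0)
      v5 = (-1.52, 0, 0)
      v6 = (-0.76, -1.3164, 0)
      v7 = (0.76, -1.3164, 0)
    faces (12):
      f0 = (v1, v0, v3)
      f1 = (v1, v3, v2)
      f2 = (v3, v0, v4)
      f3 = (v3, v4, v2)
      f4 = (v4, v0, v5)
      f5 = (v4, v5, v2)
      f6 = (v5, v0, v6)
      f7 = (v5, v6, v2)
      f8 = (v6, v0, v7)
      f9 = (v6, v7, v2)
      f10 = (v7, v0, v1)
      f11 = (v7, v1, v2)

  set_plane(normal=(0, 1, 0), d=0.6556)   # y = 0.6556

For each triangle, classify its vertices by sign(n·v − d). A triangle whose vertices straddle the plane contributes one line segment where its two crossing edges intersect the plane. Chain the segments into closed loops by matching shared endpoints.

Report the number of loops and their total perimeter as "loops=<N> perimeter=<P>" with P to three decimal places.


loops=1 perimeter=5.602

Straddling triangles (6 of 12):
  (v1,v0,v3) [--+] → (0.378499, 0.6556, 0)–(1.1415, 0.6556, 0)  len=0.7630
  (v1,v3,v2) [-+-] → (1.1415, 0.6556, 0)–(0.378499, 0.6556, 1.02905)  len=1.2811
  (v3,v0,v4) [+-+] → (0.378499, 0.6556, 0)–(-0.378499, 0.6556, 0)  len=0.7570
  (v3,v4,v2) [++-] → (-0.378499, 0.6556, 1.02905)–(0.378499, 0.6556, 1.02905)  len=0.7570
  (v4,v0,v5) [+--] → (-0.378499, 0.6556, 0)–(-1.1415, 0.6556, 0)  len=0.7630
  (v4,v5,v2) [+--] → (-1.1415, 0.6556, 0)–(-0.378499, 0.6556, 1.02905)  len=1.2811

Chained into 1 loop(s):
  loop 1: 6 segments, perimeter = 5.6021
Total perimeter = 5.602
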